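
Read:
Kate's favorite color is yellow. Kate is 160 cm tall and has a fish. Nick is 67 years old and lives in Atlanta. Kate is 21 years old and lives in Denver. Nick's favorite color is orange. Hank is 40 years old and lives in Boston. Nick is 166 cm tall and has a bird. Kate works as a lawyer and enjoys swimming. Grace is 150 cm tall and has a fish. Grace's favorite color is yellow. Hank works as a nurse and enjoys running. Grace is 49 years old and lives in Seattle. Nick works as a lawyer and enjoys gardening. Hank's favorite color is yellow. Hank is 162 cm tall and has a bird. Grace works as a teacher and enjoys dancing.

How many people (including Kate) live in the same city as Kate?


Kate lives in Denver. Count = 1

1


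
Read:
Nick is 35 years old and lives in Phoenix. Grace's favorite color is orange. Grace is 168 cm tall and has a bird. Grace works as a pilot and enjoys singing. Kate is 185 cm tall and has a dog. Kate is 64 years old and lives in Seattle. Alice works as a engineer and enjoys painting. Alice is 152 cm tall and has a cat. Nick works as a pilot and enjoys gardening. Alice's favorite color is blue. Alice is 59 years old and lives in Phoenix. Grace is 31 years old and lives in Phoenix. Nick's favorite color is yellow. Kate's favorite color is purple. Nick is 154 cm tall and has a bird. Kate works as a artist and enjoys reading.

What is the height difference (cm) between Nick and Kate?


|154 - 185| = 31

31


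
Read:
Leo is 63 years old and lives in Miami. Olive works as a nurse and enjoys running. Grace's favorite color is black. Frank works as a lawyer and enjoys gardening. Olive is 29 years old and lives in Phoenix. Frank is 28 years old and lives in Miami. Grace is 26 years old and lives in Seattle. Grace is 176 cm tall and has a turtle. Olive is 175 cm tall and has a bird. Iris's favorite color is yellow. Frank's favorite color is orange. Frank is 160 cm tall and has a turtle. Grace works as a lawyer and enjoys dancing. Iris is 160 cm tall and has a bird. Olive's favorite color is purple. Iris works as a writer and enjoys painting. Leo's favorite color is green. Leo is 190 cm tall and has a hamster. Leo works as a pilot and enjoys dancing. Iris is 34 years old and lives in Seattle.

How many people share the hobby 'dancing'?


Count: 2

2


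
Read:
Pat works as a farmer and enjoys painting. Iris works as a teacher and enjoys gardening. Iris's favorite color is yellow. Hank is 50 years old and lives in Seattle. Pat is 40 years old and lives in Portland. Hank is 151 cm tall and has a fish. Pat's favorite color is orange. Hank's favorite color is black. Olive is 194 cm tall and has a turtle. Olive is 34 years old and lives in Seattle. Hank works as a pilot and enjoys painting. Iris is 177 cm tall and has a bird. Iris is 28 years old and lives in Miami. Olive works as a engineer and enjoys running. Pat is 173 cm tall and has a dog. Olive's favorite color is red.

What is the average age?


Sum=152, n=4, avg=38

38


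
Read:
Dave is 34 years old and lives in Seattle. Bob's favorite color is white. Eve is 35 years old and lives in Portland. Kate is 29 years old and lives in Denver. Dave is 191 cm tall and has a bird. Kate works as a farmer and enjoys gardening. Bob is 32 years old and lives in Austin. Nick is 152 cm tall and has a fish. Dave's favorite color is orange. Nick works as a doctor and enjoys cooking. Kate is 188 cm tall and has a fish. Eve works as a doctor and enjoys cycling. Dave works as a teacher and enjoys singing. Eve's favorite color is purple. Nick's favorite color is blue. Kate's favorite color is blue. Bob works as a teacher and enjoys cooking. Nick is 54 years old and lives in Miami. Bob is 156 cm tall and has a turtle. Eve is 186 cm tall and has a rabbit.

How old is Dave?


Dave is 34 years old

34


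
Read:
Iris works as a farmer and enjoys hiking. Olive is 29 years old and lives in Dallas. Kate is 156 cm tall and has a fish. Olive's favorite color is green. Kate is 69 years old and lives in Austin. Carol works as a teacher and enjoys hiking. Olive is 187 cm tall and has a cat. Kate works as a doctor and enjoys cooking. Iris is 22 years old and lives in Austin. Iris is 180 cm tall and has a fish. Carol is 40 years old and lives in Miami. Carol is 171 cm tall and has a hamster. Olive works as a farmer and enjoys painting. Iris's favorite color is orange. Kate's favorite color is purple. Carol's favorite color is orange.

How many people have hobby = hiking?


Count: 2

2


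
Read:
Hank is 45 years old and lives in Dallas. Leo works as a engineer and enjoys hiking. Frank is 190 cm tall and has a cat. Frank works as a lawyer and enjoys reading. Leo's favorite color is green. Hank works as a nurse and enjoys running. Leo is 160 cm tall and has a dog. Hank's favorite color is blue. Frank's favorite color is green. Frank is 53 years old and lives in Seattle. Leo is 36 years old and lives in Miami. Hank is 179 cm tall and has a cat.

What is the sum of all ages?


45+53+36 = 134

134


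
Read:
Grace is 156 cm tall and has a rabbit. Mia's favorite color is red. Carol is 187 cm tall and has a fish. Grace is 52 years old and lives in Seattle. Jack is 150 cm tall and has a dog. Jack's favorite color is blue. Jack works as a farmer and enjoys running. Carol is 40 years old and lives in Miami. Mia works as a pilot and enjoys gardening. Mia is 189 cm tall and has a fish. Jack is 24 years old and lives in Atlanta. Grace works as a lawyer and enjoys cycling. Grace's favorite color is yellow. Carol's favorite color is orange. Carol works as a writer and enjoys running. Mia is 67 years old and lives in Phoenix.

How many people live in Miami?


Count in Miami: 1

1


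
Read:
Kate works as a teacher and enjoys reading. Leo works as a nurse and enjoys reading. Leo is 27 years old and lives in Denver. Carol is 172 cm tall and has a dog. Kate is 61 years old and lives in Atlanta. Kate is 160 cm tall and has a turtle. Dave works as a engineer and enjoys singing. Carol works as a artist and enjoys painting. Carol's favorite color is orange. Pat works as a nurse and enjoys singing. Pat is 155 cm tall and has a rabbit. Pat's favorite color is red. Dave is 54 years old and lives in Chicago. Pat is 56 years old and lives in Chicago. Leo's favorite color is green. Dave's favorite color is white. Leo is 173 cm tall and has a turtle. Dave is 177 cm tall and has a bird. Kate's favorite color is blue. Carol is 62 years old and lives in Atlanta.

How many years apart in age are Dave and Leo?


54 vs 27, diff = 27

27


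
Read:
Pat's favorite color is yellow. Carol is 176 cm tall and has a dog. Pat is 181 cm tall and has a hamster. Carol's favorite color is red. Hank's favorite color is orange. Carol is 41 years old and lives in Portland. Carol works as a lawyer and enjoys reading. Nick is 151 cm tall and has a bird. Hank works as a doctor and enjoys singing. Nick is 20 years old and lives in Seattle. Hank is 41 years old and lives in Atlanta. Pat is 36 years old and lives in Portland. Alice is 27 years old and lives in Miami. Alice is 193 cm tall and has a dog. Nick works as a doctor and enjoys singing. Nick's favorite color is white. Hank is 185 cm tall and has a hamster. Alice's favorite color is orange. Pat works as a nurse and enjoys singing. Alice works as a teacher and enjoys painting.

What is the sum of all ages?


27+41+41+20+36 = 165

165


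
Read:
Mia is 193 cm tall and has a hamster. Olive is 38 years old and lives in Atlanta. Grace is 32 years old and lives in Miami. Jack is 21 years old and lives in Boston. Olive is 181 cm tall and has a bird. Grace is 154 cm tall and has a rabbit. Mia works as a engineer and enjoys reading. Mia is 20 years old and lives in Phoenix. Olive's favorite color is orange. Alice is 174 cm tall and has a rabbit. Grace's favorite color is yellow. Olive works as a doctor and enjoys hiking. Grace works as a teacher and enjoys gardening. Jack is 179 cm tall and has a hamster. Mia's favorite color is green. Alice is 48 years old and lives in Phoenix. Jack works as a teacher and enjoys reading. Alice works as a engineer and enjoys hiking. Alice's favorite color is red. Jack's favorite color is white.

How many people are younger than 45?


Filter: 4

4


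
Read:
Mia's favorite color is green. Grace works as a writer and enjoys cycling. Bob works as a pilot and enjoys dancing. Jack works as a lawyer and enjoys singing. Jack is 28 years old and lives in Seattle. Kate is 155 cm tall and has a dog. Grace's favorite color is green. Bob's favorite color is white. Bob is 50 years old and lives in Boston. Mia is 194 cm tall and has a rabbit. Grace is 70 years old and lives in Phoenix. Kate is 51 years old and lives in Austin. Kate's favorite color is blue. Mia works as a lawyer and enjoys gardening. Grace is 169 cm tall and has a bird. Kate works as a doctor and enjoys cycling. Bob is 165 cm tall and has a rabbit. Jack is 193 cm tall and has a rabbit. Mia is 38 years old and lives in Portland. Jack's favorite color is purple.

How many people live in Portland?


Count in Portland: 1

1


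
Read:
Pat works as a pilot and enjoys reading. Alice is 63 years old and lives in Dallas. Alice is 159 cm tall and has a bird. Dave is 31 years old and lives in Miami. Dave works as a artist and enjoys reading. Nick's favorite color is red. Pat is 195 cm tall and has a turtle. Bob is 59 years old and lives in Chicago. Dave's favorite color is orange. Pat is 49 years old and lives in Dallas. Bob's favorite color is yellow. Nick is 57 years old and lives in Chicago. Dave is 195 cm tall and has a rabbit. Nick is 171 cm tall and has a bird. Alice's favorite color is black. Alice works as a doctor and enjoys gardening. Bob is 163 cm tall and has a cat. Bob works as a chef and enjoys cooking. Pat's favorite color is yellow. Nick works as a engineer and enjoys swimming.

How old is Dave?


Dave is 31 years old

31


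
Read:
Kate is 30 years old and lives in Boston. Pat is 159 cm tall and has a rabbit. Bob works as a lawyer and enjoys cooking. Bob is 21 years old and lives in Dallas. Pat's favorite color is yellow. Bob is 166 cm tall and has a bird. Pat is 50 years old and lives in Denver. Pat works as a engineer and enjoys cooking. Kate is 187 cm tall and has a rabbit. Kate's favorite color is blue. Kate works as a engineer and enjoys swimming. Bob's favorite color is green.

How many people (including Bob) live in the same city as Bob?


Bob lives in Dallas. Count = 1

1


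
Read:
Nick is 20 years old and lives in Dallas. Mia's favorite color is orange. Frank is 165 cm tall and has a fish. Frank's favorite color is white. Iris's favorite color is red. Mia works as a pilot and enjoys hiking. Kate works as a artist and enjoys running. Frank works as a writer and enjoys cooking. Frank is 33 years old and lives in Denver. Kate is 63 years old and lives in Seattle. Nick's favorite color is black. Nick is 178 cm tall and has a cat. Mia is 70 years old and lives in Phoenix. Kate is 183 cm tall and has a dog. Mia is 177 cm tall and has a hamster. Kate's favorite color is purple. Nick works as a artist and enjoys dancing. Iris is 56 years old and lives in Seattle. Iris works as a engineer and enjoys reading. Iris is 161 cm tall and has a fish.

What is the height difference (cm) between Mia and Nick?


|177 - 178| = 1

1


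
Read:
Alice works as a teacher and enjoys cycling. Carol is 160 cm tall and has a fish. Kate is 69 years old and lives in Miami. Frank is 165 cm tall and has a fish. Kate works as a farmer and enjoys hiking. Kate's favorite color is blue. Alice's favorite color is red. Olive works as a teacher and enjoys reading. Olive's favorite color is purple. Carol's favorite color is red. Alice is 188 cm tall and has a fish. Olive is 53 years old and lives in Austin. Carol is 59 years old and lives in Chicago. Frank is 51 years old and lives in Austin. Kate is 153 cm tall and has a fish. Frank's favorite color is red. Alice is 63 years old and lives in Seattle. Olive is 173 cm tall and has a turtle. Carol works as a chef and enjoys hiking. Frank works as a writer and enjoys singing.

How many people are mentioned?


People: Alice, Carol, Kate, Frank, Olive. Count = 5

5


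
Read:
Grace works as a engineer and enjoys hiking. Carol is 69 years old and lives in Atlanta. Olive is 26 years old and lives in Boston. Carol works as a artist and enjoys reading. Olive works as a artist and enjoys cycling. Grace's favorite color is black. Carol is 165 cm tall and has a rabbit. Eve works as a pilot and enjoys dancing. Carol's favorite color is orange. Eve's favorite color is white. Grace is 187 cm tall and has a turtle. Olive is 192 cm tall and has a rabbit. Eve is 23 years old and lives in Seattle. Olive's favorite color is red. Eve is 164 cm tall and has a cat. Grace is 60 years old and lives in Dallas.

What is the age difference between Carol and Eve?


|69 - 23| = 46

46


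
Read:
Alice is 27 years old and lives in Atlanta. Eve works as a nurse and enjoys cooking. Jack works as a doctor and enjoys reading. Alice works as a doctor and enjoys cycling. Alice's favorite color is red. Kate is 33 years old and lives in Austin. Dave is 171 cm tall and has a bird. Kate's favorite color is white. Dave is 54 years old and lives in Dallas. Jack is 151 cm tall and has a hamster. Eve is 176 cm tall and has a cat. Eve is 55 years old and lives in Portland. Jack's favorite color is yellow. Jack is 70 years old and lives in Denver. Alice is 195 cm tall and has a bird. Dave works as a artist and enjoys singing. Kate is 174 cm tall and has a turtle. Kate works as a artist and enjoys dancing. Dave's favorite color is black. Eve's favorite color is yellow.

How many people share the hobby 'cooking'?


Count: 1

1


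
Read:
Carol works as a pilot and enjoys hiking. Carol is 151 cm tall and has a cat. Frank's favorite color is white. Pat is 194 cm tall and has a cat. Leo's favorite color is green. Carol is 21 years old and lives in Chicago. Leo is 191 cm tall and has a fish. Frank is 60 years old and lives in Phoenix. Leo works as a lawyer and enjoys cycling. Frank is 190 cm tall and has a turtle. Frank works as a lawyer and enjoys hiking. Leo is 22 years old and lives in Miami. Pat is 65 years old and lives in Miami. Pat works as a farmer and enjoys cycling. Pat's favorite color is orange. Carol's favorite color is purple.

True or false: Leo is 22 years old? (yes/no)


Leo is actually 22. yes

yes


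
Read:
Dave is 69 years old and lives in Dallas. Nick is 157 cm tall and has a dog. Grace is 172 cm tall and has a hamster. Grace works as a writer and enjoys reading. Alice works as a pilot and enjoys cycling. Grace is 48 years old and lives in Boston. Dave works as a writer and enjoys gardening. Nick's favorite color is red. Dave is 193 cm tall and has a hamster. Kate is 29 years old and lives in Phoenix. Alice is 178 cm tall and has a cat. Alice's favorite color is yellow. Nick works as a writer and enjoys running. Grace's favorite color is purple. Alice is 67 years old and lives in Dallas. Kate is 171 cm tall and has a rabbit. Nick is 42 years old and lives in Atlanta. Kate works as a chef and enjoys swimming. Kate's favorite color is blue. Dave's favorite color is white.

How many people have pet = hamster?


Count: 2

2


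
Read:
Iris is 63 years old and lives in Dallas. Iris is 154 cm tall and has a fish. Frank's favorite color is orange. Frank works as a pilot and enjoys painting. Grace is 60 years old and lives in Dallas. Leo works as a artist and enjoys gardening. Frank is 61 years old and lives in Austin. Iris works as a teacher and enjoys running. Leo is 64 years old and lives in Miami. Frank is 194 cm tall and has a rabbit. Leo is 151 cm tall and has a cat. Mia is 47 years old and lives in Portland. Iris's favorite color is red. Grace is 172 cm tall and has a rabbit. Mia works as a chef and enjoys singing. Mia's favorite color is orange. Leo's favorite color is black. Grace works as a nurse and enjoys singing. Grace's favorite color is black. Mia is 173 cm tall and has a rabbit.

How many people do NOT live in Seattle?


Not in Seattle: 5

5


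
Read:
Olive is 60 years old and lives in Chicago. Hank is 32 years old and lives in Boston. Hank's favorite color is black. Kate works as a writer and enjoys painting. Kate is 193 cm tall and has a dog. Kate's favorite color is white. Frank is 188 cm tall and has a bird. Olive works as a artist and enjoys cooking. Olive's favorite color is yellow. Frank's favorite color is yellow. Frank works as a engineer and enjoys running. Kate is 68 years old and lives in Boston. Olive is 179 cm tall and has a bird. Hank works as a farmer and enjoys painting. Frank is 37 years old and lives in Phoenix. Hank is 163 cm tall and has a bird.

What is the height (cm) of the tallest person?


Tallest: Kate at 193 cm

193


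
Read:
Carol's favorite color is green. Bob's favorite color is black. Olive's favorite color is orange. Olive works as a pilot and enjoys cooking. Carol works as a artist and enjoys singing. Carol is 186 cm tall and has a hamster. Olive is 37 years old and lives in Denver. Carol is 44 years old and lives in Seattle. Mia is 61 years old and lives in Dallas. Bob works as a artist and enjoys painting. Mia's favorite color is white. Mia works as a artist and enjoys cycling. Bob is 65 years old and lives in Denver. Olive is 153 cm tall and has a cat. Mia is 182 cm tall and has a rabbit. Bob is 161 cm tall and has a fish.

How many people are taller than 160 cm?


Taller than 160: 3

3


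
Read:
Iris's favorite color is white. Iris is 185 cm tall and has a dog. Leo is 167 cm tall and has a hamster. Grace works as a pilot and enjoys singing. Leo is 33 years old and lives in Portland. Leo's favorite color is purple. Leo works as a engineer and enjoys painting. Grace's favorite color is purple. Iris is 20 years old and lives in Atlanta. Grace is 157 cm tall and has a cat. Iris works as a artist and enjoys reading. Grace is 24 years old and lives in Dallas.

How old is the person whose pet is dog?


Person with pet=dog is Iris, age 20

20


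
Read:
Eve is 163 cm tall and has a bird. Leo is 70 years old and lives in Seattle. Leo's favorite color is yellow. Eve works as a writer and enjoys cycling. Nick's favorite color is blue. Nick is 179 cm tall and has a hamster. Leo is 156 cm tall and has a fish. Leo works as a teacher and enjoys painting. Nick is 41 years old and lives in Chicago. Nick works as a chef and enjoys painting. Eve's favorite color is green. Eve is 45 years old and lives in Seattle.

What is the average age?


Sum=156, n=3, avg=52

52


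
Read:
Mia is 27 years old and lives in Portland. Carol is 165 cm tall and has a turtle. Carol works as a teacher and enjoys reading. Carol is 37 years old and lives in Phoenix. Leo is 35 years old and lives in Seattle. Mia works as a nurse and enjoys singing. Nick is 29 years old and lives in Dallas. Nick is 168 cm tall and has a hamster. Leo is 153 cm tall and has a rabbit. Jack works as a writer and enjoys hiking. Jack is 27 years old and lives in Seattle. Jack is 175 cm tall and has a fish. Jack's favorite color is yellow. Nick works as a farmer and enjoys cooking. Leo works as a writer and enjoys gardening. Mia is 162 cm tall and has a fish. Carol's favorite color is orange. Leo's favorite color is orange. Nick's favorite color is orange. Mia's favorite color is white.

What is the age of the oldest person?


Oldest: Carol at 37

37


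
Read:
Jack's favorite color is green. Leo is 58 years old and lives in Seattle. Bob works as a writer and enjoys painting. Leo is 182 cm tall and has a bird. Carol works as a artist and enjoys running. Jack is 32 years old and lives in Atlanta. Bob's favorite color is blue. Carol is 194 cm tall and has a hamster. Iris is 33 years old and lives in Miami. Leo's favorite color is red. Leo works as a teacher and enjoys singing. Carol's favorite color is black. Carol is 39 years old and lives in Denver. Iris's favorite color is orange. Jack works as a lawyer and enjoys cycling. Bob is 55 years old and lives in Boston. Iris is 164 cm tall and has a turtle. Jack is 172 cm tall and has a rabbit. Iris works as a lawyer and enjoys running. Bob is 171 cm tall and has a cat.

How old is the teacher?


The teacher is Leo, age 58

58


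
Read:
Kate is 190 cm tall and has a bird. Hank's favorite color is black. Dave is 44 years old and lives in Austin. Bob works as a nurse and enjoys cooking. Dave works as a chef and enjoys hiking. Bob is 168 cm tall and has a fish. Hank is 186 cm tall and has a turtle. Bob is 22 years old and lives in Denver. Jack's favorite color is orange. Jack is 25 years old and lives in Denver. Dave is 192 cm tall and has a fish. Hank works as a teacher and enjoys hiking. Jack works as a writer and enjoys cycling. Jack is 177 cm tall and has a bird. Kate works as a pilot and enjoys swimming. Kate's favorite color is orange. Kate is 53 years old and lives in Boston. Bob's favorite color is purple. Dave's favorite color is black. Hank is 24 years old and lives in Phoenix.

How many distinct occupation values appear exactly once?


Unique occupation values: 5

5


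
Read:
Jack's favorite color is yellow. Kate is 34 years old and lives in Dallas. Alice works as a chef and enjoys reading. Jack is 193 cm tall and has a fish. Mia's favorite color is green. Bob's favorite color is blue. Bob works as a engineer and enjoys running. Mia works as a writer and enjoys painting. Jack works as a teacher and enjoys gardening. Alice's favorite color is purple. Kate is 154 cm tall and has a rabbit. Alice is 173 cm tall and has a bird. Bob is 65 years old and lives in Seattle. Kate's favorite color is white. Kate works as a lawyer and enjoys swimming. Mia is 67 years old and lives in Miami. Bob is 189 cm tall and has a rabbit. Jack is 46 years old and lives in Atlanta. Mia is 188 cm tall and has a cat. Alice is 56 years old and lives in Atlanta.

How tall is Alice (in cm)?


Alice is 173 cm tall

173


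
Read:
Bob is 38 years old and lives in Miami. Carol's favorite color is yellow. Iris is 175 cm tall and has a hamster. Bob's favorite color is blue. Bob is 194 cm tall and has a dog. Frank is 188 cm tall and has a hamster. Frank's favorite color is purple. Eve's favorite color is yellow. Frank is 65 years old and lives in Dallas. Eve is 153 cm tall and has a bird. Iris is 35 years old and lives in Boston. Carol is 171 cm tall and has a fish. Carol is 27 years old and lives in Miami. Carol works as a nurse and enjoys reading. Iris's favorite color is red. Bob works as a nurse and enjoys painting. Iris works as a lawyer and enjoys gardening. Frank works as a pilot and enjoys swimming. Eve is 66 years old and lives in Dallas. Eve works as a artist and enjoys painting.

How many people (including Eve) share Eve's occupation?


Eve is a artist. Count = 1

1


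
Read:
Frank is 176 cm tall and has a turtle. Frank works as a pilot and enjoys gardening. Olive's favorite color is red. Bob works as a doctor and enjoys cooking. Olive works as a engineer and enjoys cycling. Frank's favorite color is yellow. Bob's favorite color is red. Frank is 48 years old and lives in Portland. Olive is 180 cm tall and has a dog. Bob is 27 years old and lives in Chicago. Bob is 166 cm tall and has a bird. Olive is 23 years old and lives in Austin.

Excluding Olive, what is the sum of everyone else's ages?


Sum (excluding Olive): 75

75


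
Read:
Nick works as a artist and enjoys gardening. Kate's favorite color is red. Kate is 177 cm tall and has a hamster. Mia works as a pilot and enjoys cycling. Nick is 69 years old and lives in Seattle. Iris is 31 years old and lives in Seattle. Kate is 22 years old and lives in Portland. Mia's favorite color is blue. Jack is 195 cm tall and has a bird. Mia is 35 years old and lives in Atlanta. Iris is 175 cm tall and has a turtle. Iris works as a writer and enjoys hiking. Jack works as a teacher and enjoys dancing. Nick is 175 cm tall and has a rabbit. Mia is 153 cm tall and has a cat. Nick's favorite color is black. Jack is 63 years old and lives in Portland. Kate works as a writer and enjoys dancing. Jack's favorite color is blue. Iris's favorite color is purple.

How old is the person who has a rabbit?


Person with rabbit is Nick, age 69

69


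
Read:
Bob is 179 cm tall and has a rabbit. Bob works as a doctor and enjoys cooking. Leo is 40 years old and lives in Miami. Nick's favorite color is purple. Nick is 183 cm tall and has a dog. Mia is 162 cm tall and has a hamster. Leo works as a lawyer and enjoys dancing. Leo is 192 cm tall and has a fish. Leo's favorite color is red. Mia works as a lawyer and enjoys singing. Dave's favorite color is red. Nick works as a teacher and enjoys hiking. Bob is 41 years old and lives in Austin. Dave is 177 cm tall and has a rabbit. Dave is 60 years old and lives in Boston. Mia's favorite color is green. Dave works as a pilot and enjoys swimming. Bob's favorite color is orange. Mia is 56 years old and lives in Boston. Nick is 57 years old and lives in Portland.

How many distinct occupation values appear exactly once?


Unique occupation values: 3

3


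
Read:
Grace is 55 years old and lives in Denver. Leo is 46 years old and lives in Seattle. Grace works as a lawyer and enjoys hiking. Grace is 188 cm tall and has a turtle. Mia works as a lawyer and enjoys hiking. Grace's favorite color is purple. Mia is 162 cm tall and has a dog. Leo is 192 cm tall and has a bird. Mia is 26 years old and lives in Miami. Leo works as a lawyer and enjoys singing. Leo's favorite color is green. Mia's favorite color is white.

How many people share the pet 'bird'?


Count: 1

1


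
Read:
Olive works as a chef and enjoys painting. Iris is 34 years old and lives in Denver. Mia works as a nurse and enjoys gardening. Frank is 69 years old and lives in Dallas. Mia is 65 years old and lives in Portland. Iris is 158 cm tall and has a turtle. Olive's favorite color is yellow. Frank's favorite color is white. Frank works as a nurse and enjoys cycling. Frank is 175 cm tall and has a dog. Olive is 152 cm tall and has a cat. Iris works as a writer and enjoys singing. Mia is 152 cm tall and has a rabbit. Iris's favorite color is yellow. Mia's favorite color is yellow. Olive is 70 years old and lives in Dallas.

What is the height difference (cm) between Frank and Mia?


|175 - 152| = 23

23


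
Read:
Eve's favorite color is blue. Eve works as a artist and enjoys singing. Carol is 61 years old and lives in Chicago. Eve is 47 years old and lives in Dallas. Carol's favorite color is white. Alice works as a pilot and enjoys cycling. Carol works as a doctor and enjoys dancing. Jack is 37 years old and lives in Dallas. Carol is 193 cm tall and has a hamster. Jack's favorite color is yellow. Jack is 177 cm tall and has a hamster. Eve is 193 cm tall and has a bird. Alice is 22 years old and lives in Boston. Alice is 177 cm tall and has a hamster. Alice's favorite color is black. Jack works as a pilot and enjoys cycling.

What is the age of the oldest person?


Oldest: Carol at 61

61


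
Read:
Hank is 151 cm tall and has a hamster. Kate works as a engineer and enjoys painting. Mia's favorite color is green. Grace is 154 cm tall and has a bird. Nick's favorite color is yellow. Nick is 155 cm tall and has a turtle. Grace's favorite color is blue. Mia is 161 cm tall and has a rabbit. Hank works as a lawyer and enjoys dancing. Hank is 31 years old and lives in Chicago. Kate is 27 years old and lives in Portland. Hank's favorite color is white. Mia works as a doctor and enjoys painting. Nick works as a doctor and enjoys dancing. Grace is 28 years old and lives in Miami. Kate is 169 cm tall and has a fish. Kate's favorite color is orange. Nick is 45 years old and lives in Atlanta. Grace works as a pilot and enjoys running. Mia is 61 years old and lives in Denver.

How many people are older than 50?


Filter: 1

1


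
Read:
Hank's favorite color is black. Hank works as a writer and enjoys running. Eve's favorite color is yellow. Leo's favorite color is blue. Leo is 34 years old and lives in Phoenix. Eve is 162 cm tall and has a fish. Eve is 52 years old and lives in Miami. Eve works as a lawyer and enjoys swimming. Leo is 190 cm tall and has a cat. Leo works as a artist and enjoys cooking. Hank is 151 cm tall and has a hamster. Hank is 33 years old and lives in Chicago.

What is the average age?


Sum=119, n=3, avg=39.67

39.67


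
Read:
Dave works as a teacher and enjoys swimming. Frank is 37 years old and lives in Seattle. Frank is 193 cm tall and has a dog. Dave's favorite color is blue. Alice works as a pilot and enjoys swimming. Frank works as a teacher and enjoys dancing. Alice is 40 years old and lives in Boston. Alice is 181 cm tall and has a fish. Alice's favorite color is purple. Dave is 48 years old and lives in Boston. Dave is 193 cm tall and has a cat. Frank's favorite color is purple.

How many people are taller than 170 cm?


Taller than 170: 3

3


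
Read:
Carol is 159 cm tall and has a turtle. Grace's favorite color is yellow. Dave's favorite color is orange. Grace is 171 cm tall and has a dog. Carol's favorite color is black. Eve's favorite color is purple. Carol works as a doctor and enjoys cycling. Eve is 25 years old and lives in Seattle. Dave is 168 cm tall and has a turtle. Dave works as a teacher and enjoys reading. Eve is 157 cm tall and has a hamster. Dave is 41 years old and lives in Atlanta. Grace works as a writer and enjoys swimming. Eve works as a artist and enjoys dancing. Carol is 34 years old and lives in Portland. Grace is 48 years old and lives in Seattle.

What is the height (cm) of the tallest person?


Tallest: Grace at 171 cm

171


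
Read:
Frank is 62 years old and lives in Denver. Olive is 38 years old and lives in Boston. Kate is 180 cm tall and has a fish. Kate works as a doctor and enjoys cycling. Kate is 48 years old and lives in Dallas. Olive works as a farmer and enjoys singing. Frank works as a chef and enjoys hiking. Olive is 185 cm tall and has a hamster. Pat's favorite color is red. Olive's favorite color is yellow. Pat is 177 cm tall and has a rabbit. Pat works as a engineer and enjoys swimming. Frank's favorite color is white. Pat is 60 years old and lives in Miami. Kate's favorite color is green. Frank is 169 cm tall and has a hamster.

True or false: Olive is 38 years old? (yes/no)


Olive is actually 38. yes

yes


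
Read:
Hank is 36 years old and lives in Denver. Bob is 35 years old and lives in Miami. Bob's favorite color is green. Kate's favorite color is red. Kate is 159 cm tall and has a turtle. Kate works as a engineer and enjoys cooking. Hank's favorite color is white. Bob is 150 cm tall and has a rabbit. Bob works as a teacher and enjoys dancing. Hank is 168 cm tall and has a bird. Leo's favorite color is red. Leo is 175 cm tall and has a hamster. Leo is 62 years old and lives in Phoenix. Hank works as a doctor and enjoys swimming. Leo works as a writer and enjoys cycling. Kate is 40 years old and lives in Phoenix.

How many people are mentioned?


People: Leo, Hank, Kate, Bob. Count = 4

4


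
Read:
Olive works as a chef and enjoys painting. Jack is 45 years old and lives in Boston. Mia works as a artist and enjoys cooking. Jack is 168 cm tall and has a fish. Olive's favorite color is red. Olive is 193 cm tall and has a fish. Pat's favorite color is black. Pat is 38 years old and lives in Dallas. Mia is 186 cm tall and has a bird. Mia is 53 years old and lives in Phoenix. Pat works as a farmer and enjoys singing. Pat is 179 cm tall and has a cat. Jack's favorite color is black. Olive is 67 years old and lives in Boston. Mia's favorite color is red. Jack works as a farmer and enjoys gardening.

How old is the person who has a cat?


Person with cat is Pat, age 38

38


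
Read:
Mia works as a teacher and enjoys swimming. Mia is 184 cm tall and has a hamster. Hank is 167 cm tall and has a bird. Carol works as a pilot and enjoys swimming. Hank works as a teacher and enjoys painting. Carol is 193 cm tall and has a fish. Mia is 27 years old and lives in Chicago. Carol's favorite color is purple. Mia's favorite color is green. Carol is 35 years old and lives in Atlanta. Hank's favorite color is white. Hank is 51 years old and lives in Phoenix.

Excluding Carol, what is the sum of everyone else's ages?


Sum (excluding Carol): 78

78


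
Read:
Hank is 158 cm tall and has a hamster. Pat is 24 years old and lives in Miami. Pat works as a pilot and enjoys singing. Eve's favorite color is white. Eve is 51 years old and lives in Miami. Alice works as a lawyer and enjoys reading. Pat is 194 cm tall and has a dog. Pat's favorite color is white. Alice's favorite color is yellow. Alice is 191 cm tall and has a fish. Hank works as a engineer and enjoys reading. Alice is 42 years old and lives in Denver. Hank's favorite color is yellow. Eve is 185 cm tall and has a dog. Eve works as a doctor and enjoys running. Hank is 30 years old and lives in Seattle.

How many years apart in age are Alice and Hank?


42 vs 30, diff = 12

12


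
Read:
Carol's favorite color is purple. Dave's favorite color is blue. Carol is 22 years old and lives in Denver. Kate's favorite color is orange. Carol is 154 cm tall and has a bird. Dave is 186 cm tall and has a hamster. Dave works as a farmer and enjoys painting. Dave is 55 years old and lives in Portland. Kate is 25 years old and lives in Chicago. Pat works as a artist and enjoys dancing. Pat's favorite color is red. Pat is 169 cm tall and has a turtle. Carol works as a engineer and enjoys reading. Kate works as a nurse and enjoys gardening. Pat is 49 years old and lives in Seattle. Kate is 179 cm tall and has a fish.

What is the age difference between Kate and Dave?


|25 - 55| = 30

30


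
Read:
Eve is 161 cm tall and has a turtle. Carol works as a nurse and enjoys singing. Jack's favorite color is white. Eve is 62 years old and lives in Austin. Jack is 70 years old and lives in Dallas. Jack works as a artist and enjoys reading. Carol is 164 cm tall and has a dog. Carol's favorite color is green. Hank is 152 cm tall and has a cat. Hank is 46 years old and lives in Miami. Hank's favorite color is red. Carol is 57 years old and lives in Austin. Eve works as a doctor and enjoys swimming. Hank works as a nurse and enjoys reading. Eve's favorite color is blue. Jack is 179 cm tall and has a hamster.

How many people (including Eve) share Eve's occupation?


Eve is a doctor. Count = 1

1


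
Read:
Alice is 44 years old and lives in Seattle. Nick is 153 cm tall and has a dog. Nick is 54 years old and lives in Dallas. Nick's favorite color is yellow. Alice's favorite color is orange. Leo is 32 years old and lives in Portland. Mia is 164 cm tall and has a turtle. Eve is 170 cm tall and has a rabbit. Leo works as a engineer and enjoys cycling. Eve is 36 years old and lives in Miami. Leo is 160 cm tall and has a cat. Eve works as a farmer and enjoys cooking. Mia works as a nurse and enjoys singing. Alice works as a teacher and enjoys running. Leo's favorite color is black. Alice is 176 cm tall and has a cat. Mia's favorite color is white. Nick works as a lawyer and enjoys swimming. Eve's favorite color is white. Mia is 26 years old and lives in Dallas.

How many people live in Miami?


Count in Miami: 1

1


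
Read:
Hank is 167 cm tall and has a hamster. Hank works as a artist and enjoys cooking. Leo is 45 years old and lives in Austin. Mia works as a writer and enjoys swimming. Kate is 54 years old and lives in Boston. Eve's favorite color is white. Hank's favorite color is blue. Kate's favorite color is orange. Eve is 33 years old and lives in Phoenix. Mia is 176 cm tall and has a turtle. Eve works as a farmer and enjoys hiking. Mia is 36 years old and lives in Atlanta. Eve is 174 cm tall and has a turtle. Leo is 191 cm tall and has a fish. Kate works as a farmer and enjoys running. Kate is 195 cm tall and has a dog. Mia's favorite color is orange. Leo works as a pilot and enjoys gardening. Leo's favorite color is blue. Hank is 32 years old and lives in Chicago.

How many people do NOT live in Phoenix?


Not in Phoenix: 4

4


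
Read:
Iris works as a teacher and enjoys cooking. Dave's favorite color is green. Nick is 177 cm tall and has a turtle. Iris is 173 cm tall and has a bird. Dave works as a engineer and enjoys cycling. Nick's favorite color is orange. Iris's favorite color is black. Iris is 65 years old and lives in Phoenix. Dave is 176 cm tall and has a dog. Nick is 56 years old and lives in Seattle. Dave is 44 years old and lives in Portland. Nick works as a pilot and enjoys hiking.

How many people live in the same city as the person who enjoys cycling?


Person with hobby cycling is Dave, city Portland. Count = 1

1


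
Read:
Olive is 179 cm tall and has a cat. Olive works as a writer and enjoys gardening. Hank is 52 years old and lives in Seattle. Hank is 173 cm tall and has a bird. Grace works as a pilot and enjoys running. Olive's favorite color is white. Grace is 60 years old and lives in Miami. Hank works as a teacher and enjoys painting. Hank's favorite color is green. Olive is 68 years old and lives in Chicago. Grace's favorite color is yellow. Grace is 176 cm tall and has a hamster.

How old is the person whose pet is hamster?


Person with pet=hamster is Grace, age 60

60


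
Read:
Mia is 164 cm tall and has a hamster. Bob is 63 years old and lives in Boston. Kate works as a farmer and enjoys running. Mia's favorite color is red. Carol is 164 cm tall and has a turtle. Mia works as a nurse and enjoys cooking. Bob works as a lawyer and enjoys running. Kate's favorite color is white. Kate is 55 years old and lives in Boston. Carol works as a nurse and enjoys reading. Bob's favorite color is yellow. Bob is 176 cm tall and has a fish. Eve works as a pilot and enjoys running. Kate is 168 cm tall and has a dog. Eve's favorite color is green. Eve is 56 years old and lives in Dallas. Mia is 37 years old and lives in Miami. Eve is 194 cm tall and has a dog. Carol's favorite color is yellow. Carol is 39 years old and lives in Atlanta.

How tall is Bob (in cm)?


Bob is 176 cm tall

176


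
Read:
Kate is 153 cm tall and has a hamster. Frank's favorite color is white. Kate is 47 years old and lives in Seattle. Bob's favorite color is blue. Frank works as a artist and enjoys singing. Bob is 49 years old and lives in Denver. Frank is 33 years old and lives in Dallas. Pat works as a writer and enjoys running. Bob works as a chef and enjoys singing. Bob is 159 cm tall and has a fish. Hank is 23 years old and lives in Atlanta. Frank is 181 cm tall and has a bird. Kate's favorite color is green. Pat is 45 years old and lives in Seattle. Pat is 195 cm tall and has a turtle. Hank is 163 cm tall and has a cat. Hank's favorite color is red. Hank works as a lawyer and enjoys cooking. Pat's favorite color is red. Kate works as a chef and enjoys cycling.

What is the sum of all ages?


45+33+47+23+49 = 197

197


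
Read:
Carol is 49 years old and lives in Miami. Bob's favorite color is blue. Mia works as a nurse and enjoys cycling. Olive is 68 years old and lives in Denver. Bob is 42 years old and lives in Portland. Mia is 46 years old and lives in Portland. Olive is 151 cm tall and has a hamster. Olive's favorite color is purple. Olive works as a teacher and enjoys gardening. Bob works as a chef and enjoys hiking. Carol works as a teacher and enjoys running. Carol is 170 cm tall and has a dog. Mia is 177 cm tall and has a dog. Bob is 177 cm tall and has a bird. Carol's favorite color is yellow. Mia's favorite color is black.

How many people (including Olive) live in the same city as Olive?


Olive lives in Denver. Count = 1

1


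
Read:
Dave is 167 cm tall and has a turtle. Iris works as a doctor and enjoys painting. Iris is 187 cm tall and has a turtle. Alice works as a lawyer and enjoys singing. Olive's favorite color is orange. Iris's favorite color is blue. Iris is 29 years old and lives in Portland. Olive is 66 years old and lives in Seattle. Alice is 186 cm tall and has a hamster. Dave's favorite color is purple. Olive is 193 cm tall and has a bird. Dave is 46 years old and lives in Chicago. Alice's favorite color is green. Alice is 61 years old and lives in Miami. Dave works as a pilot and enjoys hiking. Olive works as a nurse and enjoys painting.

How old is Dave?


Dave is 46 years old

46
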